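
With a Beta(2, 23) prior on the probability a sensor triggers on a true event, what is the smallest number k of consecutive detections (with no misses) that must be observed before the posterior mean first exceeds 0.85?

k = 129

After k detections and 0 misses the posterior is Beta(2+k, 23), with mean (2+k)/(2+23+k).
Set (2+k)/(25+k) > 0.85 and solve: k > (0.85·25 − 2)/(1 − 0.85) = 128.333.
The smallest integer exceeding 128.333 is 129.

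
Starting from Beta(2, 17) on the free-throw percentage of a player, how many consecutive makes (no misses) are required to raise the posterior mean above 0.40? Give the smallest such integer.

k = 10

After k makes and 0 misses the posterior is Beta(2+k, 17), with mean (2+k)/(2+17+k).
Set (2+k)/(19+k) > 0.40 and solve: k > (0.40·19 − 2)/(1 − 0.40) = 9.333.
The smallest integer exceeding 9.333 is 10.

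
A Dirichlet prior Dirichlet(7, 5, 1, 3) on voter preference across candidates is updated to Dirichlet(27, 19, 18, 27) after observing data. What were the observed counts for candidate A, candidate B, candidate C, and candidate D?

For a Dirichlet(α) prior with multinomial counts c, the posterior is Dirichlet(α + c) componentwise.
Counts are posterior − prior componentwise: 27−7=20, 19−5=14, 18−1=17, 27−3=24.

counts (20, 14, 17, 24)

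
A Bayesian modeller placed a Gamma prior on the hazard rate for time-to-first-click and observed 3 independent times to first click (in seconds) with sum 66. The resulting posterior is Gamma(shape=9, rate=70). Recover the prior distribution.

Gamma(shape=6, rate=4)

Gamma–exponential conjugacy: posterior shape = α + n, posterior rate = β + Σtᵢ.
So α = 9 − 3 = 6 and β = 70 − 66 = 4.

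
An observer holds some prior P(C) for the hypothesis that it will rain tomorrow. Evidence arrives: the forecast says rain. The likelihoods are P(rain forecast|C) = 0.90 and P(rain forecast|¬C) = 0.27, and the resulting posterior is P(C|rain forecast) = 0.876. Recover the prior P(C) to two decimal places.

Bayes' rule in odds form gives O(C|E) = O(C)·[P(E|C)/P(E|¬C)], hence O(C) = O(C|E)/LR.
Posterior odds = 0.876/(1−0.876) = 7.0645. LR = 0.90/0.27 = 3.3333.
Prior odds = 7.0645/3.3333 = 2.1194, so P(C) = 2.1194/(1+2.1194) ≈ 0.68.

P(C) = 0.68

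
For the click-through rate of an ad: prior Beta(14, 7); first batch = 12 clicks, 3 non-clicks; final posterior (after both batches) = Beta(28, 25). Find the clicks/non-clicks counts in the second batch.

2 clicks and 15 non-clicks

Sequential conjugate updates are equivalent to a single update on the pooled data, so total successes = posterior α − prior α and total failures = posterior β − prior β.
Total across both batches: 28−14=14 clicks, 25−7=18 non-clicks.
Subtract the first batch: 14−12=2 clicks and 18−3=15 non-clicks.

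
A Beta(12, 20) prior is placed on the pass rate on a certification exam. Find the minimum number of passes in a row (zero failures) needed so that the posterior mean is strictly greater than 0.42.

k = 3

After k passes and 0 failures the posterior is Beta(12+k, 20), with mean (12+k)/(12+20+k).
Set (12+k)/(32+k) > 0.42 and solve: k > (0.42·32 − 12)/(1 − 0.42) = 2.483.
The smallest integer exceeding 2.483 is 3, and checking k=3: (15)/(35) = 0.4286 > 0.42.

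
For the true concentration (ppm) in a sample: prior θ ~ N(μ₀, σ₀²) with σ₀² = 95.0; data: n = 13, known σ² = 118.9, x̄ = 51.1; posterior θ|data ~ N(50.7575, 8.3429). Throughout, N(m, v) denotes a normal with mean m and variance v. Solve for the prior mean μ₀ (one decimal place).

μ₀ = 47.2

With known observation variance, the Normal–Normal posterior has precision τ_n = τ₀ + n/σ² and mean μ_n = (τ₀μ₀ + (n/σ²)x̄)/τ_n.
Here τ₀ = 1/95.0 = 0.010526 and τ_data = 13/118.9 = 0.109336, so τ_n = 0.119862.
Rearranging for μ₀: μ₀ = (μ_n·τ_n − τ_data·x̄)/τ₀ = (50.7575·0.119862 − 0.109336·51.1) / 0.010526 = 0.496826/0.010526 ≈ 47.2.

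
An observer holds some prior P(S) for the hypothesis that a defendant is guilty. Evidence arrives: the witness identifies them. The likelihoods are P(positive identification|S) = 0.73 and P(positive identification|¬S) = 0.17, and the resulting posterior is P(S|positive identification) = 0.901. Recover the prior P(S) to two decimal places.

P(S) = 0.68

In odds form, posterior odds = prior odds × likelihood ratio, so prior odds = posterior odds ÷ LR.
Posterior odds = 0.901/(1−0.901) = 9.1010. LR = 0.73/0.17 = 4.2941.
Prior odds = 9.1010/4.2941 = 2.1194, so P(S) = 2.1194/(1+2.1194) ≈ 0.68.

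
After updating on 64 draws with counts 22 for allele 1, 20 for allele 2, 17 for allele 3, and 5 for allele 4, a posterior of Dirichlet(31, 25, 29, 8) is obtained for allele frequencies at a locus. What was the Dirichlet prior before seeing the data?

For a Dirichlet(α) prior with multinomial counts c, the posterior is Dirichlet(α + c) componentwise.
Subtract each count from the matching posterior parameter: 31−22=9, 25−20=5, 29−17=12, 8−5=3.

Dirichlet(9, 5, 12, 3)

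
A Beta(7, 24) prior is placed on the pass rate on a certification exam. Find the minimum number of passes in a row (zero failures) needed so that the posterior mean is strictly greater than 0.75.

k = 66

After k passes and 0 failures the posterior is Beta(7+k, 24), with mean (7+k)/(7+24+k).
Set (7+k)/(31+k) > 0.75 and solve: k > (0.75·31 − 7)/(1 − 0.75) = 65.000.
The smallest integer exceeding 65.000 is 66.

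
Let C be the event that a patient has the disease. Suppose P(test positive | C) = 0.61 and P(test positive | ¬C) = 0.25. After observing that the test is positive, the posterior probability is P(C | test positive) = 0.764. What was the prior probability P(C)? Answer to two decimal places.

P(C) = 0.57

Bayes' rule in odds form gives O(C|E) = O(C)·[P(E|C)/P(E|¬C)], hence O(C) = O(C|E)/LR.
Posterior odds = 0.764/(1−0.764) = 3.2373. LR = 0.61/0.25 = 2.4400.
Prior odds = 3.2373/2.4400 = 1.3268, so P(C) = 1.3268/(1+1.3268) ≈ 0.57.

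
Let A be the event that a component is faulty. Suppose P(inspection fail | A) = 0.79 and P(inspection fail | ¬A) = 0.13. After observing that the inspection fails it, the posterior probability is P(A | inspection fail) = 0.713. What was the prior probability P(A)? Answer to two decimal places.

P(A) = 0.29

In odds form, posterior odds = prior odds × likelihood ratio, so prior odds = posterior odds ÷ LR.
Posterior odds = 0.713/(1−0.713) = 2.4843. LR = 0.79/0.13 = 6.0769.
Prior odds = 2.4843/6.0769 = 0.4088, so P(A) = 0.4088/(1+0.4088) ≈ 0.29.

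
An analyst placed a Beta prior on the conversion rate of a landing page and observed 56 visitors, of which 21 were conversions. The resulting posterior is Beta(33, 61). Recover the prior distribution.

Beta(12, 26)

A Beta(α, β) prior with s successes and f failures in binomial data gives a Beta(α+s, β+f) posterior.
So α = 33 − 21 = 12 and β = 61 − 35 = 26.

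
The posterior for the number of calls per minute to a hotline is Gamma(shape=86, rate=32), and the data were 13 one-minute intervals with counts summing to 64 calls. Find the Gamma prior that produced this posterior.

A Gamma(α, β) prior (rate parametrization) on a Poisson rate with n observations summing to S gives posterior Gamma(α+S, β+n).
So α = 86 − 64 = 22 and β = 32 − 13 = 19.

Gamma(shape=22, rate=19)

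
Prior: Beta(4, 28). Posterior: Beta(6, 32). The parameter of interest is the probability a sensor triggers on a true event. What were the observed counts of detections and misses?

A Beta(a, b) prior with s successes and f failures in binomial data gives a Beta(a+s, b+f) posterior.
So s = 6 − 4 = 2 and f = 32 − 28 = 4.

2 detections and 4 misses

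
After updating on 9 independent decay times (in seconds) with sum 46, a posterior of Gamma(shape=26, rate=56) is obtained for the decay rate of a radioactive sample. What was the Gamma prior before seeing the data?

Gamma(shape=17, rate=10)

For an exponential likelihood with a Gamma(α, β) prior on the rate, n observations with total T give posterior Gamma(α+n, β+T).
So α = 26 − 9 = 17 and β = 56 − 46 = 10.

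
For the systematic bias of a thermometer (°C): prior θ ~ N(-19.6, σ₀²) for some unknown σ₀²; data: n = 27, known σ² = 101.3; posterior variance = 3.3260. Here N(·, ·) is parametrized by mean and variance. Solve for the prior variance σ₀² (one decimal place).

Posterior precision equals prior precision plus data precision: 1/σ_n² = 1/σ₀² + n/σ².
So 1/σ₀² = 1/3.3260 − 27/101.3 = 0.300661 − 0.266535 = 0.034126.
Hence σ₀² = 1/0.034126 ≈ 29.3.

σ₀² = 29.3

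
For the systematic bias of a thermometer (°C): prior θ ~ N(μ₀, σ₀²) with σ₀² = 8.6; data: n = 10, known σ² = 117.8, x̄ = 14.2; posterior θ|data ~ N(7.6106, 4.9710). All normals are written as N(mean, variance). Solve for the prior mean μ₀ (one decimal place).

μ₀ = 2.8

With known observation variance, the Normal–Normal posterior has precision τ_n = τ₀ + n/σ² and mean μ_n = (τ₀μ₀ + (n/σ²)x̄)/τ_n.
Here τ₀ = 1/8.6 = 0.116279 and τ_data = 10/117.8 = 0.084890, so τ_n = 0.201169.
Rearranging for μ₀: μ₀ = (μ_n·τ_n − τ_data·x̄)/τ₀ = (7.6106·0.201169 − 0.084890·14.2) / 0.116279 = 0.325579/0.116279 ≈ 2.8.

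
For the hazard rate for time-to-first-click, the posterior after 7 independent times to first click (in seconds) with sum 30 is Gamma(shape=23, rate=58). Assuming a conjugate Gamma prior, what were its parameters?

For an exponential likelihood with a Gamma(α, β) prior on the rate, n observations with total T give posterior Gamma(α+n, β+T).
So α = 23 − 7 = 16 and β = 58 − 30 = 28.

Gamma(shape=16, rate=28)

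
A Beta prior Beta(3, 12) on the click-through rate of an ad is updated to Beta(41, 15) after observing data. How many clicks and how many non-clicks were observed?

38 clicks and 3 non-clicks

A Beta(α, β) prior with s successes and f failures in binomial data gives a Beta(α+s, β+f) posterior.
So s = 41 − 3 = 38 and f = 15 − 12 = 3.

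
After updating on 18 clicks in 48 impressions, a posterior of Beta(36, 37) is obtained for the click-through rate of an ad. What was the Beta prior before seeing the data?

Beta(18, 7)

Under Beta–binomial conjugacy the posterior parameters are (α+s, β+f).
Subtract the data counts: 36−18=18, 37−30=7.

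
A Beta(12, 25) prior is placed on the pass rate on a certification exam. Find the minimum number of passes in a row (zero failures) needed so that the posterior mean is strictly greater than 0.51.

k = 15

After k passes and 0 failures the posterior is Beta(12+k, 25), with mean (12+k)/(12+25+k).
Set (12+k)/(37+k) > 0.51 and solve: k > (0.51·37 − 12)/(1 − 0.51) = 14.020.
The smallest integer exceeding 14.020 is 15.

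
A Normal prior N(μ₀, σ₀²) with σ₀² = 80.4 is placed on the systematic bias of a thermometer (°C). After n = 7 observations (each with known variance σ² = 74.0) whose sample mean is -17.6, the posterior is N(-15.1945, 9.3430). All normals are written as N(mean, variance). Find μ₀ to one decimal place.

μ₀ = 3.1

The posterior mean is a precision-weighted average: μ_n = (τ₀μ₀ + τ_data·x̄)/(τ₀+τ_data), with τ₀=1/σ₀² and τ_data=n/σ².
Here τ₀ = 1/80.4 = 0.012438 and τ_data = 7/74.0 = 0.094595, so τ_n = 0.107033.
Rearranging for μ₀: μ₀ = (μ_n·τ_n − τ_data·x̄)/τ₀ = (-15.1945·0.107033 − 0.094595·-17.6) / 0.012438 = 0.038559/0.012438 ≈ 3.1.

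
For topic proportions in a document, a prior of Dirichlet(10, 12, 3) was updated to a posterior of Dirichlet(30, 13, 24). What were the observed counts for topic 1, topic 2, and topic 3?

For a Dirichlet(α) prior with multinomial counts c, the posterior is Dirichlet(α + c) componentwise.
Counts are posterior − prior componentwise: 30−10=20, 13−12=1, 24−3=21.

counts (20, 1, 21)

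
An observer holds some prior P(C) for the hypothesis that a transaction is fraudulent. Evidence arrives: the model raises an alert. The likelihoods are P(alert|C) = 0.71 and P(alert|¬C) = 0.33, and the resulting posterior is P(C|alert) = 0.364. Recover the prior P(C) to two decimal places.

In odds form, posterior odds = prior odds × likelihood ratio, so prior odds = posterior odds ÷ LR.
Posterior odds = 0.364/(1−0.364) = 0.5723. LR = 0.71/0.33 = 2.1515.
Prior odds = 0.5723/2.1515 = 0.2660, so P(C) = 0.2660/(1+0.2660) ≈ 0.21.

P(C) = 0.21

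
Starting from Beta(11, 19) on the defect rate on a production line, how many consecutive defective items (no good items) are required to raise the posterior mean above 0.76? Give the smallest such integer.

After k defective items and 0 good items the posterior is Beta(11+k, 19), with mean (11+k)/(11+19+k).
Set (11+k)/(30+k) > 0.76 and solve: k > (0.76·30 − 11)/(1 − 0.76) = 49.167.
The smallest integer exceeding 49.167 is 50, and checking k=50: (61)/(80) = 0.7625 > 0.76.

k = 50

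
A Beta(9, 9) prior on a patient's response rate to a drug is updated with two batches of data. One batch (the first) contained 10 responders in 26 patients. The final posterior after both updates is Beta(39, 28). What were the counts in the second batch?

20 responders and 3 non-responders

Because Beta–binomial updating is additive in the counts, the combined data contributed (α_post−α_prior, β_post−β_prior) successes and failures.
Total across both batches: 39−9=30 responders, 28−9=19 non-responders.
Subtract the first batch: 30−10=20 responders and 19−16=3 non-responders.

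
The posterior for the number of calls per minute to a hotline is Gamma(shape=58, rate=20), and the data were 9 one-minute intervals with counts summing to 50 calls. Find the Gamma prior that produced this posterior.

Gamma–Poisson conjugacy: posterior shape = α + Σxᵢ, posterior rate = β + n.
So α = 58 − 50 = 8 and β = 20 − 9 = 11.

Gamma(shape=8, rate=11)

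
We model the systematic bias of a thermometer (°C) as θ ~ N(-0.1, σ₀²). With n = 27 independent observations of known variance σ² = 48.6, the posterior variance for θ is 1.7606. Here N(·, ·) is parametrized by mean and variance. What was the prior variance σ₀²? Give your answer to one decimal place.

For the Normal–Normal model with known σ², precisions add: τ_n = τ₀ + n/σ².
So 1/σ₀² = 1/1.7606 − 27/48.6 = 0.567988 − 0.555556 = 0.012432.
Hence σ₀² = 1/0.012432 ≈ 80.4.

σ₀² = 80.4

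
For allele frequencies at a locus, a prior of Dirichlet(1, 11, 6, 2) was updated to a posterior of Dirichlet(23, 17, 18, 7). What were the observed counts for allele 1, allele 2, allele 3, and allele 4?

For a Dirichlet(α) prior with multinomial counts c, the posterior is Dirichlet(α + c) componentwise.
Counts are posterior − prior componentwise: 23−1=22, 17−11=6, 18−6=12, 7−2=5.

counts (22, 6, 12, 5)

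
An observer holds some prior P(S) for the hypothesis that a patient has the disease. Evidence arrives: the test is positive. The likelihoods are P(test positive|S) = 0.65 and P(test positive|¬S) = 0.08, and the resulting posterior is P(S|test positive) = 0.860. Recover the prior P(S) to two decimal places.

P(S) = 0.43

Bayes' rule in odds form gives O(S|E) = O(S)·[P(E|S)/P(E|¬S)], hence O(S) = O(S|E)/LR.
Posterior odds = 0.860/(1−0.860) = 6.1429. LR = 0.65/0.08 = 8.1250.
Prior odds = 6.1429/8.1250 = 0.7560, so P(S) = 0.7560/(1+0.7560) ≈ 0.43.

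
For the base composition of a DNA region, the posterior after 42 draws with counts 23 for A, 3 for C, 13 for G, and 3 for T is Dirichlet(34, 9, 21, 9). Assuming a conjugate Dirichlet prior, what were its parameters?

Dirichlet(11, 6, 8, 6)

For a Dirichlet(α) prior with multinomial counts c, the posterior is Dirichlet(α + c) componentwise.
Subtract each count from the matching posterior parameter: 34−23=11, 9−3=6, 21−13=8, 9−3=6.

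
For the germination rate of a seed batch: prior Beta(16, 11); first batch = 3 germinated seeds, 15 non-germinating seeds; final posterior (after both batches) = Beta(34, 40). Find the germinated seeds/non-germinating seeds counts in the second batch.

15 germinated seeds and 14 non-germinating seeds

Sequential conjugate updates are equivalent to a single update on the pooled data, so total successes = posterior α − prior α and total failures = posterior β − prior β.
Total across both batches: 34−16=18 germinated seeds, 40−11=29 non-germinating seeds.
Subtract the first batch: 18−3=15 germinated seeds and 29−15=14 non-germinating seeds.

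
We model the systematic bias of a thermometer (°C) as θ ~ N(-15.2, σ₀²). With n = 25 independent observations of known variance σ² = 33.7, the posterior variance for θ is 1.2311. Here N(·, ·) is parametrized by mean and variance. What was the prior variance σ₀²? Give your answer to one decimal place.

Posterior precision equals prior precision plus data precision: 1/σ_n² = 1/σ₀² + n/σ².
So 1/σ₀² = 1/1.2311 − 25/33.7 = 0.812282 − 0.741840 = 0.070442.
Hence σ₀² = 1/0.070442 ≈ 14.2.

σ₀² = 14.2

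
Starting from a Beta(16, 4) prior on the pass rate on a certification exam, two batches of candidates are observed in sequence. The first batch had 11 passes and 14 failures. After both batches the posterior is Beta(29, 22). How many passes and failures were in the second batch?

Because Beta–binomial updating is additive in the counts, the combined data contributed (α_post−α_prior, β_post−β_prior) successes and failures.
Total across both batches: 29−16=13 passes, 22−4=18 failures.
Subtract the first batch: 13−11=2 passes and 18−14=4 failures.

2 passes and 4 failures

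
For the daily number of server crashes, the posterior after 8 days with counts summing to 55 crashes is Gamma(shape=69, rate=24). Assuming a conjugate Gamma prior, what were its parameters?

A Gamma(α, β) prior (rate parametrization) on a Poisson rate with n observations summing to S gives posterior Gamma(α+S, β+n).
So α = 69 − 55 = 14 and β = 24 − 8 = 16.

Gamma(shape=14, rate=16)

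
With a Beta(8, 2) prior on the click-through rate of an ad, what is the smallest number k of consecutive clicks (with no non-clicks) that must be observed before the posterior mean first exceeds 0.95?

k = 31

After k clicks and 0 non-clicks the posterior is Beta(8+k, 2), with mean (8+k)/(8+2+k).
Set (8+k)/(10+k) > 0.95 and solve: k > (0.95·10 − 8)/(1 − 0.95) = 30.000.
The smallest integer exceeding 30.000 is 31, and checking k=31: (39)/(41) = 0.9512 > 0.95.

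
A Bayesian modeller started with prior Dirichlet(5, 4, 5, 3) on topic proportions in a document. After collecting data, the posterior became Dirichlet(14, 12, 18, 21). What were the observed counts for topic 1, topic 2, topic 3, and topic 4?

counts (9, 8, 13, 18)

For a Dirichlet(α) prior with multinomial counts c, the posterior is Dirichlet(α + c) componentwise.
Counts are posterior − prior componentwise: 14−5=9, 12−4=8, 18−5=13, 21−3=18.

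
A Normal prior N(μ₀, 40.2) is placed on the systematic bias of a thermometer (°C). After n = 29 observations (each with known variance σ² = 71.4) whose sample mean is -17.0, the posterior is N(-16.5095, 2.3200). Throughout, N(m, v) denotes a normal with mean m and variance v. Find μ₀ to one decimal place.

μ₀ = -8.5

The posterior mean is a precision-weighted average: μ_n = (τ₀μ₀ + τ_data·x̄)/(τ₀+τ_data), with τ₀=1/σ₀² and τ_data=n/σ².
Here τ₀ = 1/40.2 = 0.024876 and τ_data = 29/71.4 = 0.406162, so τ_n = 0.431038.
Rearranging for μ₀: μ₀ = (μ_n·τ_n − τ_data·x̄)/τ₀ = (-16.5095·0.431038 − 0.406162·-17.0) / 0.024876 = -0.211468/0.024876 ≈ -8.5.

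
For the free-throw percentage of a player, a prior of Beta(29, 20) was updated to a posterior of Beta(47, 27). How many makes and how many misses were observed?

Under Beta–binomial conjugacy the posterior parameters are (a+s, b+f).
Match parameters: s=47−29=18, f=27−20=7.

18 makes and 7 misses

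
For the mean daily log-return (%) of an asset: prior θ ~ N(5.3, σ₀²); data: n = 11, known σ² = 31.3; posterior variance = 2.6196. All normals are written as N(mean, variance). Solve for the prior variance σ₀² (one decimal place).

σ₀² = 33.0

For the Normal–Normal model with known σ², precisions add: τ_n = τ₀ + n/σ².
So 1/σ₀² = 1/2.6196 − 11/31.3 = 0.381738 − 0.351438 = 0.030300.
Hence σ₀² = 1/0.030300 ≈ 33.0.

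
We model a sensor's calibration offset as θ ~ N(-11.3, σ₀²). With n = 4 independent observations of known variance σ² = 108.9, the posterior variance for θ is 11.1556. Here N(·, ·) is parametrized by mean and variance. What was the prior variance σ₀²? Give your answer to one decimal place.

σ₀² = 18.9

For the Normal–Normal model with known σ², precisions add: τ_n = τ₀ + n/σ².
So 1/σ₀² = 1/11.1556 − 4/108.9 = 0.089641 − 0.036731 = 0.052910.
Hence σ₀² = 1/0.052910 ≈ 18.9.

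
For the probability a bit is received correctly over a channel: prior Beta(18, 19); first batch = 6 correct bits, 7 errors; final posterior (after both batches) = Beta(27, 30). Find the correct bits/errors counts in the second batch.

3 correct bits and 4 errors

Sequential conjugate updates are equivalent to a single update on the pooled data, so total successes = posterior α − prior α and total failures = posterior β − prior β.
Total across both batches: 27−18=9 correct bits, 30−19=11 errors.
Subtract the first batch: 9−6=3 correct bits and 11−7=4 errors.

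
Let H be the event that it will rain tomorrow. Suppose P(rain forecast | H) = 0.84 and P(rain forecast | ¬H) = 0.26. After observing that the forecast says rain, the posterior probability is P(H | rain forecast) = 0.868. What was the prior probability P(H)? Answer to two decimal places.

In odds form, posterior odds = prior odds × likelihood ratio, so prior odds = posterior odds ÷ LR.
Posterior odds = 0.868/(1−0.868) = 6.5758. LR = 0.84/0.26 = 3.2308.
Prior odds = 6.5758/3.2308 = 2.0353, so P(H) = 2.0353/(1+2.0353) ≈ 0.67.

P(H) = 0.67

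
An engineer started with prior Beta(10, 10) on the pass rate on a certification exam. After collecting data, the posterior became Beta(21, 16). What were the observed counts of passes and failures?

11 passes and 6 failures

Under Beta–binomial conjugacy the posterior parameters are (α+s, β+f).
So s = 21 − 10 = 11 and f = 16 − 10 = 6.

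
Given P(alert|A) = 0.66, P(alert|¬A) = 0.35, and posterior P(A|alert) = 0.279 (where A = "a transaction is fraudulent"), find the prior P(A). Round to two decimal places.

P(A) = 0.17

Bayes' rule in odds form gives O(A|E) = O(A)·[P(E|A)/P(E|¬A)], hence O(A) = O(A|E)/LR.
Posterior odds = 0.279/(1−0.279) = 0.3870. LR = 0.66/0.35 = 1.8857.
Prior odds = 0.3870/1.8857 = 0.2052, so P(A) = 0.2052/(1+0.2052) ≈ 0.17.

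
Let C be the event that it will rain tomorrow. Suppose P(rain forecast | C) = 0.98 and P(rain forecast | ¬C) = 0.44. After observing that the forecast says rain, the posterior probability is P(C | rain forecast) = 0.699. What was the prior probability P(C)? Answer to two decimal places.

In odds form, posterior odds = prior odds × likelihood ratio, so prior odds = posterior odds ÷ LR.
Posterior odds = 0.699/(1−0.699) = 2.3223. LR = 0.98/0.44 = 2.2273.
Prior odds = 2.3223/2.2273 = 1.0427, so P(C) = 1.0427/(1+1.0427) ≈ 0.51.

P(C) = 0.51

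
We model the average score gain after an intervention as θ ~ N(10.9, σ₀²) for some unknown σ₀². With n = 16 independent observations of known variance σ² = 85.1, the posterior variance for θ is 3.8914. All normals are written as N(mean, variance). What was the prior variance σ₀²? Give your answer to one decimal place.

σ₀² = 14.5

Posterior precision equals prior precision plus data precision: 1/σ_n² = 1/σ₀² + n/σ².
So 1/σ₀² = 1/3.8914 − 16/85.1 = 0.256977 − 0.188014 = 0.068963.
Hence σ₀² = 1/0.068963 ≈ 14.5.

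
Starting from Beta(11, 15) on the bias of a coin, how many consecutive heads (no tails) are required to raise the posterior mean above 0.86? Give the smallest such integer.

k = 82

After k heads and 0 tails the posterior is Beta(11+k, 15), with mean (11+k)/(11+15+k).
Set (11+k)/(26+k) > 0.86 and solve: k > (0.86·26 − 11)/(1 − 0.86) = 81.143.
The smallest integer exceeding 81.143 is 82.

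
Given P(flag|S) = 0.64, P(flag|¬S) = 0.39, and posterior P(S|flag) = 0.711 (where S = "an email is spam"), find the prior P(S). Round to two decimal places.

P(S) = 0.60

Bayes' rule in odds form gives O(S|E) = O(S)·[P(E|S)/P(E|¬S)], hence O(S) = O(S|E)/LR.
Posterior odds = 0.711/(1−0.711) = 2.4602. LR = 0.64/0.39 = 1.6410.
Prior odds = 2.4602/1.6410 = 1.4992, so P(S) = 1.4992/(1+1.4992) ≈ 0.60.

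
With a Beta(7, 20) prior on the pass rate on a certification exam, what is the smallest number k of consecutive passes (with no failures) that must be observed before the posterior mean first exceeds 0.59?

k = 22

After k passes and 0 failures the posterior is Beta(7+k, 20), with mean (7+k)/(7+20+k).
Set (7+k)/(27+k) > 0.59 and solve: k > (0.59·27 − 7)/(1 − 0.59) = 21.780.
The smallest integer exceeding 21.780 is 22.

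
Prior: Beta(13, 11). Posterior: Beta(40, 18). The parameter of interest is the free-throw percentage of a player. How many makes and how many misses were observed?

27 makes and 7 misses

A Beta(a, b) prior with s successes and f failures in binomial data gives a Beta(a+s, b+f) posterior.
Match parameters: s=40−13=27, f=18−11=7.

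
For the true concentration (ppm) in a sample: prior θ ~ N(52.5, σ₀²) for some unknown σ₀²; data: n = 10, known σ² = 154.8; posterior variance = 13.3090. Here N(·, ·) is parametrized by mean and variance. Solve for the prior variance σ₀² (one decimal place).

Posterior precision equals prior precision plus data precision: 1/σ_n² = 1/σ₀² + n/σ².
So 1/σ₀² = 1/13.3090 − 10/154.8 = 0.075137 − 0.064599 = 0.010538.
Hence σ₀² = 1/0.010538 ≈ 94.9.

σ₀² = 94.9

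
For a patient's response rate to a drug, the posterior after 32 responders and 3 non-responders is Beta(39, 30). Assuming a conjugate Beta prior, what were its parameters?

Beta is conjugate to the binomial likelihood: posterior = Beta(a+s, b+f).
Subtract the data counts: 39−32=7, 30−3=27.

Beta(7, 27)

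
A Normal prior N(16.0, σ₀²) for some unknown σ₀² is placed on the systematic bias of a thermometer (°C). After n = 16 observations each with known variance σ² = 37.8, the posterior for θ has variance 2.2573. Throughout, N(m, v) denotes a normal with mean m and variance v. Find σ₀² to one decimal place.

Posterior precision equals prior precision plus data precision: 1/σ_n² = 1/σ₀² + n/σ².
So 1/σ₀² = 1/2.2573 − 16/37.8 = 0.443007 − 0.423280 = 0.019727.
Hence σ₀² = 1/0.019727 ≈ 50.7.

σ₀² = 50.7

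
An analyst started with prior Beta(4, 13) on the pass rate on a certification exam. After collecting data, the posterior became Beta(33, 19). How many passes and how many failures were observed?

Under Beta–binomial conjugacy the posterior parameters are (α+s, β+f).
So s = 33 − 4 = 29 and f = 19 − 13 = 6.

29 passes and 6 failures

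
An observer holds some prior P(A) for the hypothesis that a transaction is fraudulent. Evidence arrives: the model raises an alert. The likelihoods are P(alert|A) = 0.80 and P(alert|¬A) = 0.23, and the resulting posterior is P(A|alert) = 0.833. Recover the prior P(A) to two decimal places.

P(A) = 0.59

Bayes' rule in odds form gives O(A|E) = O(A)·[P(E|A)/P(E|¬A)], hence O(A) = O(A|E)/LR.
Posterior odds = 0.833/(1−0.833) = 4.9880. LR = 0.80/0.23 = 3.4783.
Prior odds = 4.9880/3.4783 = 1.4340, so P(A) = 1.4340/(1+1.4340) ≈ 0.59.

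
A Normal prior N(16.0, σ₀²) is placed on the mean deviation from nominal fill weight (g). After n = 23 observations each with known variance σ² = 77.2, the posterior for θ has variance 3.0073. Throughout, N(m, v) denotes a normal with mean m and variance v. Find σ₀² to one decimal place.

For the Normal–Normal model with known σ², precisions add: τ_n = τ₀ + n/σ².
So 1/σ₀² = 1/3.0073 − 23/77.2 = 0.332524 − 0.297927 = 0.034597.
Hence σ₀² = 1/0.034597 ≈ 28.9.

σ₀² = 28.9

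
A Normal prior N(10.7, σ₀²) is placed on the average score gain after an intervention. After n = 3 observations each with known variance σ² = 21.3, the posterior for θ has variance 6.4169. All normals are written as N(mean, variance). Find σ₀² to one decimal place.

σ₀² = 66.7

For the Normal–Normal model with known σ², precisions add: τ_n = τ₀ + n/σ².
So 1/σ₀² = 1/6.4169 − 3/21.3 = 0.155838 − 0.140845 = 0.014993.
Hence σ₀² = 1/0.014993 ≈ 66.7.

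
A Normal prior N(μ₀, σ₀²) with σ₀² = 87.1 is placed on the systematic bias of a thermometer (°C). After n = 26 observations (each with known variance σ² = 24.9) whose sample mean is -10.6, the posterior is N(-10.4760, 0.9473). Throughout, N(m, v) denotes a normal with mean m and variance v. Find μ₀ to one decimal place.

μ₀ = 0.8

With known observation variance, the Normal–Normal posterior has precision τ_n = τ₀ + n/σ² and mean μ_n = (τ₀μ₀ + (n/σ²)x̄)/τ_n.
Here τ₀ = 1/87.1 = 0.011481 and τ_data = 26/24.9 = 1.044177, so τ_n = 1.055658.
Rearranging for μ₀: μ₀ = (μ_n·τ_n − τ_data·x̄)/τ₀ = (-10.4760·1.055658 − 1.044177·-10.6) / 0.011481 = 0.009203/0.011481 ≈ 0.8.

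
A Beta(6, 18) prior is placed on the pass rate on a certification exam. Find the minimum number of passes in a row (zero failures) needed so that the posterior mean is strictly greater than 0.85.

k = 97

After k passes and 0 failures the posterior is Beta(6+k, 18), with mean (6+k)/(6+18+k).
Set (6+k)/(24+k) > 0.85 and solve: k > (0.85·24 − 6)/(1 − 0.85) = 96.000.
The smallest integer exceeding 96.000 is 97.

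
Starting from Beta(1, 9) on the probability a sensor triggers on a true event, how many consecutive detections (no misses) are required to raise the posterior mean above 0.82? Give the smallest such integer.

k = 41

After k detections and 0 misses the posterior is Beta(1+k, 9), with mean (1+k)/(1+9+k).
Set (1+k)/(10+k) > 0.82 and solve: k > (0.82·10 − 1)/(1 − 0.82) = 40.000.
The smallest integer exceeding 40.000 is 41, and checking k=41: (42)/(51) = 0.8235 > 0.82.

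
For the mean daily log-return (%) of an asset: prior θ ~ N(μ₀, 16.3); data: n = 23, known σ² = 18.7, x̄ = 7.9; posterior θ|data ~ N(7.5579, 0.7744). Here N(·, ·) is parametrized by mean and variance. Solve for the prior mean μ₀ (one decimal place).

With known observation variance, the Normal–Normal posterior has precision τ_n = τ₀ + n/σ² and mean μ_n = (τ₀μ₀ + (n/σ²)x̄)/τ_n.
Here τ₀ = 1/16.3 = 0.061350 and τ_data = 23/18.7 = 1.229947, so τ_n = 1.291297.
Rearranging for μ₀: μ₀ = (μ_n·τ_n − τ_data·x̄)/τ₀ = (7.5579·1.291297 − 1.229947·7.9) / 0.061350 = 0.042912/0.061350 ≈ 0.7.

μ₀ = 0.7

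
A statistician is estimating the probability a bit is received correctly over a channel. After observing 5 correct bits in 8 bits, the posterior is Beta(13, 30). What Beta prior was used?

Beta(8, 27)

Beta is conjugate to the binomial likelihood: posterior = Beta(a+s, b+f).
So a = 13 − 5 = 8 and b = 30 − 3 = 27.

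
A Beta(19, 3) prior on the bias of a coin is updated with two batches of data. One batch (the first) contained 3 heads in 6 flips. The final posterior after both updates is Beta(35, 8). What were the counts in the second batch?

13 heads and 2 tails

Sequential conjugate updates are equivalent to a single update on the pooled data, so total successes = posterior α − prior α and total failures = posterior β − prior β.
Total across both batches: 35−19=16 heads, 8−3=5 tails.
Subtract the first batch: 16−3=13 heads and 5−3=2 tails.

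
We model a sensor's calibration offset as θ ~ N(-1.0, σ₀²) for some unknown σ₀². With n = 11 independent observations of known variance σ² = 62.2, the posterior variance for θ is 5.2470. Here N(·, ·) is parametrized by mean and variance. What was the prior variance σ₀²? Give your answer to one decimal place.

σ₀² = 72.8

Posterior precision equals prior precision plus data precision: 1/σ_n² = 1/σ₀² + n/σ².
So 1/σ₀² = 1/5.2470 − 11/62.2 = 0.190585 − 0.176849 = 0.013736.
Hence σ₀² = 1/0.013736 ≈ 72.8.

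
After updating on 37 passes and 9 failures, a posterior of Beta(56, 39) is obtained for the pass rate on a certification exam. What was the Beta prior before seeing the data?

Under Beta–binomial conjugacy the posterior parameters are (α+s, β+f).
So α = 56 − 37 = 19 and β = 39 − 9 = 30.

Beta(19, 30)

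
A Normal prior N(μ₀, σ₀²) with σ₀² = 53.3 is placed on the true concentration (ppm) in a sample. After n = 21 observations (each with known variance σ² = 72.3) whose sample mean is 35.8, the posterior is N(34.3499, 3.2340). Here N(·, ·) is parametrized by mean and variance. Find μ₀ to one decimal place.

μ₀ = 11.9

With known observation variance, the Normal–Normal posterior has precision τ_n = τ₀ + n/σ² and mean μ_n = (τ₀μ₀ + (n/σ²)x̄)/τ_n.
Here τ₀ = 1/53.3 = 0.018762 and τ_data = 21/72.3 = 0.290456, so τ_n = 0.309218.
Rearranging for μ₀: μ₀ = (μ_n·τ_n − τ_data·x̄)/τ₀ = (34.3499·0.309218 − 0.290456·35.8) / 0.018762 = 0.223283/0.018762 ≈ 11.9.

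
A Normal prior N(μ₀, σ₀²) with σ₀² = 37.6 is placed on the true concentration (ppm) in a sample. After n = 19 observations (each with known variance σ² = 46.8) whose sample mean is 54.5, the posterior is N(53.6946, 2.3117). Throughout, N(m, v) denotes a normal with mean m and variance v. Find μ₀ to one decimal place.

μ₀ = 41.4

With known observation variance, the Normal–Normal posterior has precision τ_n = τ₀ + n/σ² and mean μ_n = (τ₀μ₀ + (n/σ²)x̄)/τ_n.
Here τ₀ = 1/37.6 = 0.026596 and τ_data = 19/46.8 = 0.405983, so τ_n = 0.432579.
Rearranging for μ₀: μ₀ = (μ_n·τ_n − τ_data·x̄)/τ₀ = (53.6946·0.432579 − 0.405983·54.5) / 0.026596 = 1.101083/0.026596 ≈ 41.4.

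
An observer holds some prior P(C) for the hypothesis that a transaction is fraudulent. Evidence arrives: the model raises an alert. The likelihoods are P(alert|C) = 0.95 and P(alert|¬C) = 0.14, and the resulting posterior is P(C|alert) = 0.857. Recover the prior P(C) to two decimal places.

In odds form, posterior odds = prior odds × likelihood ratio, so prior odds = posterior odds ÷ LR.
Posterior odds = 0.857/(1−0.857) = 5.9930. LR = 0.95/0.14 = 6.7857.
Prior odds = 5.9930/6.7857 = 0.8832, so P(C) = 0.8832/(1+0.8832) ≈ 0.47.

P(C) = 0.47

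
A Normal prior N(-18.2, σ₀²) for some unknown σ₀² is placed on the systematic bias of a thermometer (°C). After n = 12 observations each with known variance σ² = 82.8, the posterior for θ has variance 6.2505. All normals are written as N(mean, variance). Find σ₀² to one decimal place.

For the Normal–Normal model with known σ², precisions add: τ_n = τ₀ + n/σ².
So 1/σ₀² = 1/6.2505 − 12/82.8 = 0.159987 − 0.144928 = 0.015059.
Hence σ₀² = 1/0.015059 ≈ 66.4.

σ₀² = 66.4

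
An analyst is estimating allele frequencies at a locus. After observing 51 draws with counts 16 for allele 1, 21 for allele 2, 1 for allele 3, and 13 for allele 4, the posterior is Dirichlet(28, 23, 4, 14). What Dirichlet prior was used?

Dirichlet(12, 2, 3, 1)

For a Dirichlet(α) prior with multinomial counts c, the posterior is Dirichlet(α + c) componentwise.
Subtract each count from the matching posterior parameter: 28−16=12, 23−21=2, 4−1=3, 14−13=1.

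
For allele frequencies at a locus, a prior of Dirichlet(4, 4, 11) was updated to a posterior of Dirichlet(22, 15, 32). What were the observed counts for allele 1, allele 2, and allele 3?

counts (18, 11, 21)

For a Dirichlet(α) prior with multinomial counts c, the posterior is Dirichlet(α + c) componentwise.
Counts are posterior − prior componentwise: 22−4=18, 15−4=11, 32−11=21.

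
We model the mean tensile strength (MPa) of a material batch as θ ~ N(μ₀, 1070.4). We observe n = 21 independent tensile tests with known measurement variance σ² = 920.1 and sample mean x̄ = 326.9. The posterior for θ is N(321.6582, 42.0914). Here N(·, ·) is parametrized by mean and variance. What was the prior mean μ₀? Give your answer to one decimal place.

The posterior mean is a precision-weighted average: μ_n = (τ₀μ₀ + τ_data·x̄)/(τ₀+τ_data), with τ₀=1/σ₀² and τ_data=n/σ².
Here τ₀ = 1/1070.4 = 0.000934 and τ_data = 21/920.1 = 0.022824, so τ_n = 0.023758.
Rearranging for μ₀: μ₀ = (μ_n·τ_n − τ_data·x̄)/τ₀ = (321.6582·0.023758 − 0.022824·326.9) / 0.000934 = 0.180790/0.000934 ≈ 193.6.

μ₀ = 193.6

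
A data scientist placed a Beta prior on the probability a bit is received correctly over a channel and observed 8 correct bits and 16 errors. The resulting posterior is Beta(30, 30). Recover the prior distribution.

A Beta(a, b) prior with s successes and f failures in binomial data gives a Beta(a+s, b+f) posterior.
So a = 30 − 8 = 22 and b = 30 − 16 = 14.

Beta(22, 14)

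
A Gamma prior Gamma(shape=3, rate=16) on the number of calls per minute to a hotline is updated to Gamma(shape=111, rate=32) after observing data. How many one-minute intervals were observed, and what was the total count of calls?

A Gamma(α, β) prior (rate parametrization) on a Poisson rate with n observations summing to S gives posterior Gamma(α+S, β+n).
Matching: Σxᵢ = 111 − 3 = 108 and n = 32 − 16 = 16.

n = 16 one-minute intervals with total 108 calls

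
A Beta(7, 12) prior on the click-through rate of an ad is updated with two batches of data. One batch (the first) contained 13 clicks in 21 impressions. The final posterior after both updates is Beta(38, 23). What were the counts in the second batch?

Sequential conjugate updates are equivalent to a single update on the pooled data, so total successes = posterior α − prior α and total failures = posterior β − prior β.
Total across both batches: 38−7=31 clicks, 23−12=11 non-clicks.
Subtract the first batch: 31−13=18 clicks and 11−8=3 non-clicks.

18 clicks and 3 non-clicks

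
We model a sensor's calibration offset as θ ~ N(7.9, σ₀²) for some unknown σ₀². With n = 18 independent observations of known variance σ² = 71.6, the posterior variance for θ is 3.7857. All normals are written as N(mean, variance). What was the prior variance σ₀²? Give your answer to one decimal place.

σ₀² = 78.4

Posterior precision equals prior precision plus data precision: 1/σ_n² = 1/σ₀² + n/σ².
So 1/σ₀² = 1/3.7857 − 18/71.6 = 0.264152 − 0.251397 = 0.012755.
Hence σ₀² = 1/0.012755 ≈ 78.4.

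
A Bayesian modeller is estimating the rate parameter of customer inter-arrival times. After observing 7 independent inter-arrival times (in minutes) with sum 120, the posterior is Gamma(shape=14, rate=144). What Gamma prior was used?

Gamma(shape=7, rate=24)

Gamma–exponential conjugacy: posterior shape = α + n, posterior rate = β + Σtᵢ.
So α = 14 − 7 = 7 and β = 144 − 120 = 24.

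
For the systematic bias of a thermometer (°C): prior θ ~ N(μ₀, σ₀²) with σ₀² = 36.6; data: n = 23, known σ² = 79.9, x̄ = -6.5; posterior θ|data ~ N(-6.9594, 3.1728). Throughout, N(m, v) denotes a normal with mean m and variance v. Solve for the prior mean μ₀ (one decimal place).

The posterior mean is a precision-weighted average: μ_n = (τ₀μ₀ + τ_data·x̄)/(τ₀+τ_data), with τ₀=1/σ₀² and τ_data=n/σ².
Here τ₀ = 1/36.6 = 0.027322 and τ_data = 23/79.9 = 0.287860, so τ_n = 0.315182.
Rearranging for μ₀: μ₀ = (μ_n·τ_n − τ_data·x̄)/τ₀ = (-6.9594·0.315182 − 0.287860·-6.5) / 0.027322 = -0.322388/0.027322 ≈ -11.8.

μ₀ = -11.8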